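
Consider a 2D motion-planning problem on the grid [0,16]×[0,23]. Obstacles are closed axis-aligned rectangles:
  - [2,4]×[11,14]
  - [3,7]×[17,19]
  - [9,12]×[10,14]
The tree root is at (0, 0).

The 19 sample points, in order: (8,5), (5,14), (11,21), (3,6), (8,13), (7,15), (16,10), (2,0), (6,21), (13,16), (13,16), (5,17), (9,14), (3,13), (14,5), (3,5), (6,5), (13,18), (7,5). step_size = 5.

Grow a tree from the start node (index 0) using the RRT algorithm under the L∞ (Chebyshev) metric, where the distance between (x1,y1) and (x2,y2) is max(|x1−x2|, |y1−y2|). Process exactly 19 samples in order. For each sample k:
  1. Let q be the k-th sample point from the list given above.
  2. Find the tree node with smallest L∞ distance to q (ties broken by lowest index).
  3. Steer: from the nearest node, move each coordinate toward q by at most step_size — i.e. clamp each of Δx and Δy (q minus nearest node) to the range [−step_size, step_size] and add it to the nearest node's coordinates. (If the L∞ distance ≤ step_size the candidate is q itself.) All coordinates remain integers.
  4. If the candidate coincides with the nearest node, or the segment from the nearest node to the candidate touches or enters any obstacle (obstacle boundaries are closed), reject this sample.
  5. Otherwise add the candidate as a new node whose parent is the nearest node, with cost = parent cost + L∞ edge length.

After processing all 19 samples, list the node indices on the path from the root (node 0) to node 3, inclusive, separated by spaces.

Path: 0 1 3

1. q=(8,5) nearest=0 d=8 new=(5,5) → add node 1 parent=0 cost=5
2. q=(5,14) nearest=1 d=9 new=(5,10) → add node 2 parent=1 cost=10
3. q=(11,21) nearest=2 d=11 new=(10,15) → blocked by [9,12]×[10,14], reject
4. q=(3,6) nearest=1 d=2 new=(3,6) → add node 3 parent=1 cost=7
5. q=(8,13) nearest=2 d=3 new=(8,13) → add node 4 parent=2 cost=13
6. q=(7,15) nearest=4 d=2 new=(7,15) → add node 5 parent=4 cost=15
7. q=(16,10) nearest=4 d=8 new=(13,10) → blocked by [9,12]×[10,14], reject
8. q=(2,0) nearest=0 d=2 new=(2,0) → add node 6 parent=0 cost=2
9. q=(6,21) nearest=5 d=6 new=(6,20) → blocked by [3,7]×[17,19], reject
10. q=(13,16) nearest=4 d=5 new=(13,16) → blocked by [9,12]×[10,14], reject
11. q=(13,16) nearest=4 d=5 new=(13,16) → blocked by [9,12]×[10,14], reject
12. q=(5,17) nearest=5 d=2 new=(5,17) → blocked by [3,7]×[17,19], reject
13. q=(9,14) nearest=4 d=1 new=(9,14) → blocked by [9,12]×[10,14], reject
14. q=(3,13) nearest=2 d=3 new=(3,13) → blocked by [2,4]×[11,14], reject
15. q=(14,5) nearest=4 d=8 new=(13,8) → blocked by [9,12]×[10,14], reject
16. q=(3,5) nearest=3 d=1 new=(3,5) → add node 7 parent=3 cost=8
17. q=(6,5) nearest=1 d=1 new=(6,5) → add node 8 parent=1 cost=6
18. q=(13,18) nearest=4 d=5 new=(13,18) → blocked by [9,12]×[10,14], reject
19. q=(7,5) nearest=8 d=1 new=(7,5) → add node 9 parent=8 cost=7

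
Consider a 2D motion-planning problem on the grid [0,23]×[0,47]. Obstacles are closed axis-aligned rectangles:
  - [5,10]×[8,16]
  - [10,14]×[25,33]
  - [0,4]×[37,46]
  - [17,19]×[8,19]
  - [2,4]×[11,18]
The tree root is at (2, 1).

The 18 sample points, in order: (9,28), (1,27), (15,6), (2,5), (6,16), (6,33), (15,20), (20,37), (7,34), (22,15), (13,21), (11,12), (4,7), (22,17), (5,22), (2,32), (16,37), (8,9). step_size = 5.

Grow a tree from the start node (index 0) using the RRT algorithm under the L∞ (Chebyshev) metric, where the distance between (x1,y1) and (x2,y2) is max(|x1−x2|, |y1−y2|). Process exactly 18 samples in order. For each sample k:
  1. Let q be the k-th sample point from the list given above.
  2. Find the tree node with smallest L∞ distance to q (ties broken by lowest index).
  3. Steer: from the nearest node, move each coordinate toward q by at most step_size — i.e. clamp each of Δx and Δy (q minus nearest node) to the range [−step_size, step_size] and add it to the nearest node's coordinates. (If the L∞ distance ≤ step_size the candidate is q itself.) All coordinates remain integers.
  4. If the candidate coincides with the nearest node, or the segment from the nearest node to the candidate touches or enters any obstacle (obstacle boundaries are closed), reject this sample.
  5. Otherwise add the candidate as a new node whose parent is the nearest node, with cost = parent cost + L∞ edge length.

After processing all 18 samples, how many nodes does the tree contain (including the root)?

1. q=(9,28) nearest=0 d=27 new=(7,6) → add node 1 parent=0 cost=5
2. q=(1,27) nearest=1 d=21 new=(2,11) → blocked by [5,10]×[8,16], reject
3. q=(15,6) nearest=1 d=8 new=(12,6) → add node 2 parent=1 cost=10
4. q=(2,5) nearest=0 d=4 new=(2,5) → add node 3 parent=0 cost=4
5. q=(6,16) nearest=1 d=10 new=(6,11) → blocked by [5,10]×[8,16], reject
6. q=(6,33) nearest=1 d=27 new=(6,11) → blocked by [5,10]×[8,16], reject
7. q=(15,20) nearest=1 d=14 new=(12,11) → blocked by [5,10]×[8,16], reject
8. q=(20,37) nearest=1 d=31 new=(12,11) → blocked by [5,10]×[8,16], reject
9. q=(7,34) nearest=1 d=28 new=(7,11) → blocked by [5,10]×[8,16], reject
10. q=(22,15) nearest=2 d=10 new=(17,11) → blocked by [17,19]×[8,19], reject
11. q=(13,21) nearest=1 d=15 new=(12,11) → blocked by [5,10]×[8,16], reject
12. q=(11,12) nearest=1 d=6 new=(11,11) → blocked by [5,10]×[8,16], reject
13. q=(4,7) nearest=3 d=2 new=(4,7) → add node 4 parent=3 cost=6
14. q=(22,17) nearest=2 d=11 new=(17,11) → blocked by [17,19]×[8,19], reject
15. q=(5,22) nearest=4 d=15 new=(5,12) → blocked by [5,10]×[8,16], reject
16. q=(2,32) nearest=4 d=25 new=(2,12) → blocked by [2,4]×[11,18], reject
17. q=(16,37) nearest=4 d=30 new=(9,12) → blocked by [5,10]×[8,16], reject
18. q=(8,9) nearest=1 d=3 new=(8,9) → blocked by [5,10]×[8,16], reject

Node count: 5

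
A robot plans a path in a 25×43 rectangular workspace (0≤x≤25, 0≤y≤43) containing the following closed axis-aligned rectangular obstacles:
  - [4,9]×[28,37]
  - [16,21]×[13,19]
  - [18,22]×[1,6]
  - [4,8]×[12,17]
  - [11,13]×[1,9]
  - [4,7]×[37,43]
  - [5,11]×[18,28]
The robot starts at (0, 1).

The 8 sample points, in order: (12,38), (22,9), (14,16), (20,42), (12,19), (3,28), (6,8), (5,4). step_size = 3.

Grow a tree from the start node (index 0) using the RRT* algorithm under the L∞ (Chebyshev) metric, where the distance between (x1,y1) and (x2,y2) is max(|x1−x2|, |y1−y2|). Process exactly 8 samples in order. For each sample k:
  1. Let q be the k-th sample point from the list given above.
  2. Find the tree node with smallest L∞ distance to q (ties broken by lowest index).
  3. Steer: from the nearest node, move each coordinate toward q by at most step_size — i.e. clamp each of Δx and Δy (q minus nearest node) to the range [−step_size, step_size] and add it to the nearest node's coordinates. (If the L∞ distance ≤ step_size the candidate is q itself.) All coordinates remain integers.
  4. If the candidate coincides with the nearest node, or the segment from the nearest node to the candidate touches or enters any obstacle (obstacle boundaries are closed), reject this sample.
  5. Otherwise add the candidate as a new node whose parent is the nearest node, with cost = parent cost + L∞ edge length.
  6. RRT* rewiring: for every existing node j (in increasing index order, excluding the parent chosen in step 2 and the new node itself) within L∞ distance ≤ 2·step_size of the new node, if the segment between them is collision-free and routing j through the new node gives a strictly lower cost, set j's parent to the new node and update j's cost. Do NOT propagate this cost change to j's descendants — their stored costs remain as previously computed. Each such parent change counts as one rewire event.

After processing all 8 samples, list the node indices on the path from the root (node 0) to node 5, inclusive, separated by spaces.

Path: 0 1 2 3 4 5

1. q=(12,38) nearest=0 d=37 new=(3,4) → add node 1 parent=0 cost=3
2. q=(22,9) nearest=1 d=19 new=(6,7) → add node 2 parent=1 cost=6
3. q=(14,16) nearest=2 d=9 new=(9,10) → add node 3 parent=2 cost=9
4. q=(20,42) nearest=3 d=32 new=(12,13) → add node 4 parent=3 cost=12
5. q=(12,19) nearest=4 d=6 new=(12,16) → add node 5 parent=4 cost=15
6. q=(3,28) nearest=5 d=12 new=(9,19) → blocked by [5,11]×[18,28], reject
7. q=(6,8) nearest=2 d=1 new=(6,8) → add node 6 parent=2 cost=7
8. q=(5,4) nearest=1 d=2 new=(5,4) → add node 7 parent=1 cost=5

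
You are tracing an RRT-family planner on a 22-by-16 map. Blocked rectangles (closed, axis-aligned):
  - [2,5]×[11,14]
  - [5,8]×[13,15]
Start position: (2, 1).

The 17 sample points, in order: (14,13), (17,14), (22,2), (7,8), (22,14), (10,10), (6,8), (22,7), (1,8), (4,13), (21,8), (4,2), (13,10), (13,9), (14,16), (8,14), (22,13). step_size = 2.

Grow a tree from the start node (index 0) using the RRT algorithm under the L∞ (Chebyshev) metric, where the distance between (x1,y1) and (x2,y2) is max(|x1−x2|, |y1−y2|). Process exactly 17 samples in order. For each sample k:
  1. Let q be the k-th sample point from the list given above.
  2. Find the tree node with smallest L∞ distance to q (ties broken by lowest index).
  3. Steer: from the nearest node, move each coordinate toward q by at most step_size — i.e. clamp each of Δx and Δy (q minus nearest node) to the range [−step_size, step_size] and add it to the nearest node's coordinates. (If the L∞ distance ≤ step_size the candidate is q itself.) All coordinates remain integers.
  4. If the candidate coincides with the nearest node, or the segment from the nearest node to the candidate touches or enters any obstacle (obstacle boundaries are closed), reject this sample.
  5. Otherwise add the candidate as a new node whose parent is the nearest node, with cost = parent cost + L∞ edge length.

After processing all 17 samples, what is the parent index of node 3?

Parent of node 3: 2

1. q=(14,13) nearest=0 d=12 new=(4,3) → add node 1 parent=0 cost=2
2. q=(17,14) nearest=1 d=13 new=(6,5) → add node 2 parent=1 cost=4
3. q=(22,2) nearest=2 d=16 new=(8,3) → add node 3 parent=2 cost=6
4. q=(7,8) nearest=2 d=3 new=(7,7) → add node 4 parent=2 cost=6
5. q=(22,14) nearest=3 d=14 new=(10,5) → add node 5 parent=3 cost=8
6. q=(10,10) nearest=4 d=3 new=(9,9) → add node 6 parent=4 cost=8
7. q=(6,8) nearest=4 d=1 new=(6,8) → add node 7 parent=4 cost=7
8. q=(22,7) nearest=5 d=12 new=(12,7) → add node 8 parent=5 cost=10
9. q=(1,8) nearest=1 d=5 new=(2,5) → add node 9 parent=1 cost=4
10. q=(4,13) nearest=6 d=5 new=(7,11) → add node 10 parent=6 cost=10
11. q=(21,8) nearest=8 d=9 new=(14,8) → add node 11 parent=8 cost=12
12. q=(4,2) nearest=1 d=1 new=(4,2) → add node 12 parent=1 cost=3
13. q=(13,10) nearest=11 d=2 new=(13,10) → add node 13 parent=11 cost=14
14. q=(13,9) nearest=11 d=1 new=(13,9) → add node 14 parent=11 cost=13
15. q=(14,16) nearest=13 d=6 new=(14,12) → add node 15 parent=13 cost=16
16. q=(8,14) nearest=10 d=3 new=(8,13) → blocked by [5,8]×[13,15], reject
17. q=(22,13) nearest=11 d=8 new=(16,10) → add node 16 parent=11 cost=14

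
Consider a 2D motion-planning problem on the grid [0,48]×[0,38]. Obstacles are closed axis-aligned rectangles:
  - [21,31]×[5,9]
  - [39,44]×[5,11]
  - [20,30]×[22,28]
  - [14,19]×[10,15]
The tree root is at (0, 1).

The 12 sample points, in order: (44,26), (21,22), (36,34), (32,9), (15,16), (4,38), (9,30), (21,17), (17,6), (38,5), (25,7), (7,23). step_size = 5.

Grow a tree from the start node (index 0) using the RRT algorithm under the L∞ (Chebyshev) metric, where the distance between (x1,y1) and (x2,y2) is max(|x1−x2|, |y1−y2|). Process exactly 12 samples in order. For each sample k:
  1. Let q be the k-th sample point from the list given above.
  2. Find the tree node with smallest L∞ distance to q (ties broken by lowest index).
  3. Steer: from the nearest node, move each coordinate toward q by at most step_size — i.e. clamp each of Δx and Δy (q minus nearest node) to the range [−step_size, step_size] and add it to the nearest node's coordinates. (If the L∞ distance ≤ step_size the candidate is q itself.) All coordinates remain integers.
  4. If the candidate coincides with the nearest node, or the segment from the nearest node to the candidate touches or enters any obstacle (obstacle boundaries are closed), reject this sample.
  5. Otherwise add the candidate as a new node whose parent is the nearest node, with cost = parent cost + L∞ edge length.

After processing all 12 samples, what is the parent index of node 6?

1. q=(44,26) nearest=0 d=44 new=(5,6) → add node 1 parent=0 cost=5
2. q=(21,22) nearest=1 d=16 new=(10,11) → add node 2 parent=1 cost=10
3. q=(36,34) nearest=2 d=26 new=(15,16) → blocked by [14,19]×[10,15], reject
4. q=(32,9) nearest=2 d=22 new=(15,9) → add node 3 parent=2 cost=15
5. q=(15,16) nearest=2 d=5 new=(15,16) → blocked by [14,19]×[10,15], reject
6. q=(4,38) nearest=2 d=27 new=(5,16) → add node 4 parent=2 cost=15
7. q=(9,30) nearest=4 d=14 new=(9,21) → add node 5 parent=4 cost=20
8. q=(21,17) nearest=3 d=8 new=(20,14) → blocked by [14,19]×[10,15], reject
9. q=(17,6) nearest=3 d=3 new=(17,6) → add node 6 parent=3 cost=18
10. q=(38,5) nearest=6 d=21 new=(22,5) → blocked by [21,31]×[5,9], reject
11. q=(25,7) nearest=6 d=8 new=(22,7) → blocked by [21,31]×[5,9], reject
12. q=(7,23) nearest=5 d=2 new=(7,23) → add node 7 parent=5 cost=22

Parent of node 6: 3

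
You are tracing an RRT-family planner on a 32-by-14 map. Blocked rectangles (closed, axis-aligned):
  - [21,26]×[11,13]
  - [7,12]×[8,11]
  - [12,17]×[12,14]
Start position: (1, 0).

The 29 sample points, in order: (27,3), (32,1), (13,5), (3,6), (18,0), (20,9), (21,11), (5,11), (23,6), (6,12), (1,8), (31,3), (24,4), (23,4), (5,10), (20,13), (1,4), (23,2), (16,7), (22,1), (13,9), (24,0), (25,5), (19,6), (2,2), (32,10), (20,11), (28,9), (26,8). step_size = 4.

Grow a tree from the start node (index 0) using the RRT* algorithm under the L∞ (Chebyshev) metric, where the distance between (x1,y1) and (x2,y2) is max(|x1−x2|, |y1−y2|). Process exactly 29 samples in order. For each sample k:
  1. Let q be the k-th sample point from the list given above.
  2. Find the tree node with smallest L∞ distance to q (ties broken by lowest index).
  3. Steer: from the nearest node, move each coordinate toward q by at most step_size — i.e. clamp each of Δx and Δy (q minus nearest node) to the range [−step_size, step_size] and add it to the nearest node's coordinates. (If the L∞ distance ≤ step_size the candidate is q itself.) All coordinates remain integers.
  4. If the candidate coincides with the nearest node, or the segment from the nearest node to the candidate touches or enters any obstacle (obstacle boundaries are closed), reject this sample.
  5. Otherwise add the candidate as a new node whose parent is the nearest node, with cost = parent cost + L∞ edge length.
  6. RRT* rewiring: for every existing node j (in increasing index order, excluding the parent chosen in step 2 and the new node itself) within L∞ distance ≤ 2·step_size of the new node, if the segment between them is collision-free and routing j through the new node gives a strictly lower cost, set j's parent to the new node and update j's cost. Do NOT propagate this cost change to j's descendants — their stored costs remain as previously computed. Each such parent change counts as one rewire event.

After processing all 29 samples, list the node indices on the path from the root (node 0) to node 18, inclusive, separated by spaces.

Path: 0 1 2 3 6 17 16 18

1. q=(27,3) nearest=0 d=26 new=(5,3) → add node 1 parent=0 cost=4
2. q=(32,1) nearest=1 d=27 new=(9,1) → add node 2 parent=1 cost=8
3. q=(13,5) nearest=2 d=4 new=(13,5) → add node 3 parent=2 cost=12
4. q=(3,6) nearest=1 d=3 new=(3,6) → add node 4 parent=1 cost=7
5. q=(18,0) nearest=3 d=5 new=(17,1) → add node 5 parent=3 cost=16
6. q=(20,9) nearest=3 d=7 new=(17,9) → add node 6 parent=3 cost=16
7. q=(21,11) nearest=6 d=4 new=(21,11) → blocked by [21,26]×[11,13], reject
8. q=(5,11) nearest=4 d=5 new=(5,10) → add node 7 parent=4 cost=11
9. q=(23,6) nearest=5 d=6 new=(21,5) → add node 8 parent=5 cost=20
10. q=(6,12) nearest=7 d=2 new=(6,12) → add node 9 parent=7 cost=13
11. q=(1,8) nearest=4 d=2 new=(1,8) → add node 10 parent=4 cost=9
12. q=(31,3) nearest=8 d=10 new=(25,3) → add node 11 parent=8 cost=24
13. q=(24,4) nearest=11 d=1 new=(24,4) → add node 12 parent=11 cost=25
14. q=(23,4) nearest=12 d=1 new=(23,4) → add node 13 parent=12 cost=26
15. q=(5,10) nearest=7 d=0 → coincident, reject
16. q=(20,13) nearest=6 d=4 new=(20,13) → add node 14 parent=6 cost=20
17. q=(1,4) nearest=4 d=2 new=(1,4) → add node 15 parent=4 cost=9
18. q=(23,2) nearest=11 d=2 new=(23,2) → add node 16 parent=11 cost=26
19. q=(16,7) nearest=6 d=2 new=(16,7) → add node 17 parent=6 cost=18; rewire 13→17 (25<26); rewire 16→17 (25<26)
20. q=(22,1) nearest=16 d=1 new=(22,1) → add node 18 parent=16 cost=26
21. q=(13,9) nearest=17 d=3 new=(13,9) → add node 19 parent=17 cost=21
22. q=(24,0) nearest=16 d=2 new=(24,0) → add node 20 parent=16 cost=27
23. q=(25,5) nearest=12 d=1 new=(25,5) → add node 21 parent=12 cost=26
24. q=(19,6) nearest=8 d=2 new=(19,6) → add node 22 parent=8 cost=22
25. q=(2,2) nearest=0 d=2 new=(2,2) → add node 23 parent=0 cost=2; rewire 4→23 (6<7); rewire 7→23 (10<11); rewire 10→23 (8<9); rewire 15→23 (4<9)
26. q=(32,10) nearest=11 d=7 new=(29,7) → add node 24 parent=11 cost=28
27. q=(20,11) nearest=14 d=2 new=(20,11) → add node 25 parent=14 cost=22
28. q=(28,9) nearest=24 d=2 new=(28,9) → add node 26 parent=24 cost=30
29. q=(26,8) nearest=26 d=2 new=(26,8) → add node 27 parent=26 cost=32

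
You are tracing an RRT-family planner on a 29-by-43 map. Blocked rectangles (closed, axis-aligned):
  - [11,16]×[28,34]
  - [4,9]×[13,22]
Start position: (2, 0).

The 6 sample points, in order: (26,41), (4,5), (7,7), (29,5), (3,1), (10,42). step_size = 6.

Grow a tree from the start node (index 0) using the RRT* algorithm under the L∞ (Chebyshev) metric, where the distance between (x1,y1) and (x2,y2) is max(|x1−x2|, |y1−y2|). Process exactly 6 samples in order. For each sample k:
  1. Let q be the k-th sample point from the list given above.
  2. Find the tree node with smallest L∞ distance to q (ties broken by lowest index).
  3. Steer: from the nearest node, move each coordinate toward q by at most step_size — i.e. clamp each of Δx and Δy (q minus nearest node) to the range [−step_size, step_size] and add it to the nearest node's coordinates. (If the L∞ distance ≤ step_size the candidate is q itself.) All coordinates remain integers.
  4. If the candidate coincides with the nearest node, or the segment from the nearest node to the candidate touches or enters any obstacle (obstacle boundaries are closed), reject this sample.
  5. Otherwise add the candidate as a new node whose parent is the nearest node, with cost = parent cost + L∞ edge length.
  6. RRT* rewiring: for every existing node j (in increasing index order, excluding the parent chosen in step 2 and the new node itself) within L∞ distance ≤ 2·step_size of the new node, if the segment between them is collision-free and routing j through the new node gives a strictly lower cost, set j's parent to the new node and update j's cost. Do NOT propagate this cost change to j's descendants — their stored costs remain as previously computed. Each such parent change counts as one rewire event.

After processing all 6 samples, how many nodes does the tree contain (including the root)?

Node count: 7

1. q=(26,41) nearest=0 d=41 new=(8,6) → add node 1 parent=0 cost=6
2. q=(4,5) nearest=1 d=4 new=(4,5) → add node 2 parent=1 cost=10
3. q=(7,7) nearest=1 d=1 new=(7,7) → add node 3 parent=1 cost=7
4. q=(29,5) nearest=1 d=21 new=(14,5) → add node 4 parent=1 cost=12
5. q=(3,1) nearest=0 d=1 new=(3,1) → add node 5 parent=0 cost=1; rewire 2→5 (5<10)
6. q=(10,42) nearest=3 d=35 new=(10,13) → add node 6 parent=3 cost=13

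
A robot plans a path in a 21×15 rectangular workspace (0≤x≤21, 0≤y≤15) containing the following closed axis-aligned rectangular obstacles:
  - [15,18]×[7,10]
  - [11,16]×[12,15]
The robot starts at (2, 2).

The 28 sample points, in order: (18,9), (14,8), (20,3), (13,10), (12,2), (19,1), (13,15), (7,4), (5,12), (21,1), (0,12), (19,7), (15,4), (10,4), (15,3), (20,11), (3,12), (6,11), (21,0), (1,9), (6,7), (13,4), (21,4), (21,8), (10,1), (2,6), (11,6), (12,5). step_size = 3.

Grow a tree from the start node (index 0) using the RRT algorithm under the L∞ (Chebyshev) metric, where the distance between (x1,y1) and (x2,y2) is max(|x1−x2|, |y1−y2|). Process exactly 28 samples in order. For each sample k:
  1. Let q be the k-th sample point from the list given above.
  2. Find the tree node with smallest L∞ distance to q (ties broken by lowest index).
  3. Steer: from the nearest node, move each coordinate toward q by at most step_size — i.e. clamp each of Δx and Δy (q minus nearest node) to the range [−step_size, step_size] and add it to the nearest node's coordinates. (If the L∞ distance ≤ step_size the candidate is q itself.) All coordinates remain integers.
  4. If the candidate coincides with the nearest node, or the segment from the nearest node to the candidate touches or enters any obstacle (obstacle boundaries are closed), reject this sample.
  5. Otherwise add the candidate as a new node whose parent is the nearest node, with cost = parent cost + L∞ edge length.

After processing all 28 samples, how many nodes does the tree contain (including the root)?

1. q=(18,9) nearest=0 d=16 new=(5,5) → add node 1 parent=0 cost=3
2. q=(14,8) nearest=1 d=9 new=(8,8) → add node 2 parent=1 cost=6
3. q=(20,3) nearest=2 d=12 new=(11,5) → add node 3 parent=2 cost=9
4. q=(13,10) nearest=2 d=5 new=(11,10) → add node 4 parent=2 cost=9
5. q=(12,2) nearest=3 d=3 new=(12,2) → add node 5 parent=3 cost=12
6. q=(19,1) nearest=5 d=7 new=(15,1) → add node 6 parent=5 cost=15
7. q=(13,15) nearest=4 d=5 new=(13,13) → blocked by [11,16]×[12,15], reject
8. q=(7,4) nearest=1 d=2 new=(7,4) → add node 7 parent=1 cost=5
9. q=(5,12) nearest=2 d=4 new=(5,11) → add node 8 parent=2 cost=9
10. q=(21,1) nearest=6 d=6 new=(18,1) → add node 9 parent=6 cost=18
11. q=(0,12) nearest=8 d=5 new=(2,12) → add node 10 parent=8 cost=12
12. q=(19,7) nearest=6 d=6 new=(18,4) → add node 11 parent=6 cost=18
13. q=(15,4) nearest=5 d=3 new=(15,4) → add node 12 parent=5 cost=15
14. q=(10,4) nearest=3 d=1 new=(10,4) → add node 13 parent=3 cost=10
15. q=(15,3) nearest=12 d=1 new=(15,3) → add node 14 parent=12 cost=16
16. q=(20,11) nearest=11 d=7 new=(20,7) → add node 15 parent=11 cost=21
17. q=(3,12) nearest=10 d=1 new=(3,12) → add node 16 parent=10 cost=13
18. q=(6,11) nearest=8 d=1 new=(6,11) → add node 17 parent=8 cost=10
19. q=(21,0) nearest=9 d=3 new=(21,0) → add node 18 parent=9 cost=21
20. q=(1,9) nearest=10 d=3 new=(1,9) → add node 19 parent=10 cost=15
21. q=(6,7) nearest=1 d=2 new=(6,7) → add node 20 parent=1 cost=5
22. q=(13,4) nearest=3 d=2 new=(13,4) → add node 21 parent=3 cost=11
23. q=(21,4) nearest=9 d=3 new=(21,4) → add node 22 parent=9 cost=21
24. q=(21,8) nearest=15 d=1 new=(21,8) → add node 23 parent=15 cost=22
25. q=(10,1) nearest=5 d=2 new=(10,1) → add node 24 parent=5 cost=14
26. q=(2,6) nearest=1 d=3 new=(2,6) → add node 25 parent=1 cost=6
27. q=(11,6) nearest=3 d=1 new=(11,6) → add node 26 parent=3 cost=10
28. q=(12,5) nearest=3 d=1 new=(12,5) → add node 27 parent=3 cost=10

Node count: 28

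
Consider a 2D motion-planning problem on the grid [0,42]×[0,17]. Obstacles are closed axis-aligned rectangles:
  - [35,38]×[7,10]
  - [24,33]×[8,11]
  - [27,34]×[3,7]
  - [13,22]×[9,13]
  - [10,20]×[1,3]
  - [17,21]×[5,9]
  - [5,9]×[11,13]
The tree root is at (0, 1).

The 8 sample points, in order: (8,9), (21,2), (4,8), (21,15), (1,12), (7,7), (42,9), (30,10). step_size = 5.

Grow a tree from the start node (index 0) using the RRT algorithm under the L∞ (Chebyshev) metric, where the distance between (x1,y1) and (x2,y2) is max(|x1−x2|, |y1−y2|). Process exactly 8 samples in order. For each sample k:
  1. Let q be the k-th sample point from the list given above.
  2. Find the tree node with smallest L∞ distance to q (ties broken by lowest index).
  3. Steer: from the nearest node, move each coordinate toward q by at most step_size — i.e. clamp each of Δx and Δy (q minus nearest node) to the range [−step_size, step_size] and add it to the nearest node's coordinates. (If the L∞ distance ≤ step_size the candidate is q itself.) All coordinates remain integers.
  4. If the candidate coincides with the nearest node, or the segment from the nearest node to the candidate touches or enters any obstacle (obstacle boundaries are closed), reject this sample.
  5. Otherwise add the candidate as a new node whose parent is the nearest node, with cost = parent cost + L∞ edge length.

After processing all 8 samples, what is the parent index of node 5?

1. q=(8,9) nearest=0 d=8 new=(5,6) → add node 1 parent=0 cost=5
2. q=(21,2) nearest=1 d=16 new=(10,2) → blocked by [10,20]×[1,3], reject
3. q=(4,8) nearest=1 d=2 new=(4,8) → add node 2 parent=1 cost=7
4. q=(21,15) nearest=1 d=16 new=(10,11) → add node 3 parent=1 cost=10
5. q=(1,12) nearest=2 d=4 new=(1,12) → add node 4 parent=2 cost=11
6. q=(7,7) nearest=1 d=2 new=(7,7) → add node 5 parent=1 cost=7
7. q=(42,9) nearest=3 d=32 new=(15,9) → blocked by [13,22]×[9,13], reject
8. q=(30,10) nearest=3 d=20 new=(15,10) → blocked by [13,22]×[9,13], reject

Parent of node 5: 1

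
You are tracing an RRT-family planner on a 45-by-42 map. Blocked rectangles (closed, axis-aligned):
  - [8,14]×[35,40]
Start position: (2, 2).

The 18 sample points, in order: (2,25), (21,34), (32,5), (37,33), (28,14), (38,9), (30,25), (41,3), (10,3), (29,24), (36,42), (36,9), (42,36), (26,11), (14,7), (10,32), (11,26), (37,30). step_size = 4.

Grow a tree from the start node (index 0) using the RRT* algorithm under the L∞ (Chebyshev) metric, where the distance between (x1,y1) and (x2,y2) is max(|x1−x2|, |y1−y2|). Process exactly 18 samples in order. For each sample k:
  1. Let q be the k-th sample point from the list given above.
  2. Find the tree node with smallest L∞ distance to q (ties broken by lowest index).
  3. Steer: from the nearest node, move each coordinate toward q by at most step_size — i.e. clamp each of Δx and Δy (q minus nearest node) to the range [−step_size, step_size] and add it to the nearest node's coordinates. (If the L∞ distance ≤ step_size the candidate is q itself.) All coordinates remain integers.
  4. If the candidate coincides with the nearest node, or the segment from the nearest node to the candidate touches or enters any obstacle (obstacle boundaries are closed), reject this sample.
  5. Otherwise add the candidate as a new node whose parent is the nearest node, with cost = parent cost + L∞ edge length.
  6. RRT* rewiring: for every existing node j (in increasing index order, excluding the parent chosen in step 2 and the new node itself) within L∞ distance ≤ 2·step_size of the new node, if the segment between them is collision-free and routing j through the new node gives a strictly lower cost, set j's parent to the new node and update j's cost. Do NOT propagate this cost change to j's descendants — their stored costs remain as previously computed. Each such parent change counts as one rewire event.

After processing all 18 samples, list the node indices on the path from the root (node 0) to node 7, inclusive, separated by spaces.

1. q=(2,25) nearest=0 d=23 new=(2,6) → add node 1 parent=0 cost=4
2. q=(21,34) nearest=1 d=28 new=(6,10) → add node 2 parent=1 cost=8
3. q=(32,5) nearest=2 d=26 new=(10,6) → add node 3 parent=2 cost=12
4. q=(37,33) nearest=3 d=27 new=(14,10) → add node 4 parent=3 cost=16
5. q=(28,14) nearest=4 d=14 new=(18,14) → add node 5 parent=4 cost=20
6. q=(38,9) nearest=5 d=20 new=(22,10) → add node 6 parent=5 cost=24
7. q=(30,25) nearest=5 d=12 new=(22,18) → add node 7 parent=5 cost=24
8. q=(41,3) nearest=6 d=19 new=(26,6) → add node 8 parent=6 cost=28
9. q=(10,3) nearest=3 d=3 new=(10,3) → add node 9 parent=3 cost=15
10. q=(29,24) nearest=7 d=7 new=(26,22) → add node 10 parent=7 cost=28
11. q=(36,42) nearest=10 d=20 new=(30,26) → add node 11 parent=10 cost=32
12. q=(36,9) nearest=8 d=10 new=(30,9) → add node 12 parent=8 cost=32
13. q=(42,36) nearest=11 d=12 new=(34,30) → add node 13 parent=11 cost=36
14. q=(26,11) nearest=6 d=4 new=(26,11) → add node 14 parent=6 cost=28
15. q=(14,7) nearest=4 d=3 new=(14,7) → add node 15 parent=4 cost=19
16. q=(10,32) nearest=7 d=14 new=(18,22) → add node 16 parent=7 cost=28
17. q=(11,26) nearest=16 d=7 new=(14,26) → add node 17 parent=16 cost=32
18. q=(37,30) nearest=13 d=3 new=(37,30) → add node 18 parent=13 cost=39

Path: 0 1 2 3 4 5 7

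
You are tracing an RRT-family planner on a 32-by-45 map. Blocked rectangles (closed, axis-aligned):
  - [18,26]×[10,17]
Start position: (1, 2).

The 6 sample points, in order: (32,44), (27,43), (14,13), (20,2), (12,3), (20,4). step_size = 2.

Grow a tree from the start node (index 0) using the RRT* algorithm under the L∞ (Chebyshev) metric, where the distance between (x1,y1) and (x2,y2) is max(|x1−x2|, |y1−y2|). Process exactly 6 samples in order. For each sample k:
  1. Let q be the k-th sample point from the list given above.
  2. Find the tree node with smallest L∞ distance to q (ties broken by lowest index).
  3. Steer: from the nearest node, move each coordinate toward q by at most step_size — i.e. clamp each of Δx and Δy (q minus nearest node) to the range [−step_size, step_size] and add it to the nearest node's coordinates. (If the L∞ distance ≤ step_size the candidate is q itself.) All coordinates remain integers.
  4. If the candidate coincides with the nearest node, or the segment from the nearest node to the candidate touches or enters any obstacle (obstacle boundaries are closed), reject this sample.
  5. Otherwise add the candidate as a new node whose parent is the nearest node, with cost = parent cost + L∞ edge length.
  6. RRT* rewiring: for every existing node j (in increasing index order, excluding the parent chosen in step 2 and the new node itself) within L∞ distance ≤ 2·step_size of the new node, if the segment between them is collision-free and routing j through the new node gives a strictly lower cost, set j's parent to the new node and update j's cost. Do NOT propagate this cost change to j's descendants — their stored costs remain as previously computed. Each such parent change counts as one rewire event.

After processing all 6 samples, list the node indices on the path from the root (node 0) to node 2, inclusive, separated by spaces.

1. q=(32,44) nearest=0 d=42 new=(3,4) → add node 1 parent=0 cost=2
2. q=(27,43) nearest=1 d=39 new=(5,6) → add node 2 parent=1 cost=4
3. q=(14,13) nearest=2 d=9 new=(7,8) → add node 3 parent=2 cost=6
4. q=(20,2) nearest=3 d=13 new=(9,6) → add node 4 parent=3 cost=8
5. q=(12,3) nearest=4 d=3 new=(11,4) → add node 5 parent=4 cost=10
6. q=(20,4) nearest=5 d=9 new=(13,4) → add node 6 parent=5 cost=12

Path: 0 1 2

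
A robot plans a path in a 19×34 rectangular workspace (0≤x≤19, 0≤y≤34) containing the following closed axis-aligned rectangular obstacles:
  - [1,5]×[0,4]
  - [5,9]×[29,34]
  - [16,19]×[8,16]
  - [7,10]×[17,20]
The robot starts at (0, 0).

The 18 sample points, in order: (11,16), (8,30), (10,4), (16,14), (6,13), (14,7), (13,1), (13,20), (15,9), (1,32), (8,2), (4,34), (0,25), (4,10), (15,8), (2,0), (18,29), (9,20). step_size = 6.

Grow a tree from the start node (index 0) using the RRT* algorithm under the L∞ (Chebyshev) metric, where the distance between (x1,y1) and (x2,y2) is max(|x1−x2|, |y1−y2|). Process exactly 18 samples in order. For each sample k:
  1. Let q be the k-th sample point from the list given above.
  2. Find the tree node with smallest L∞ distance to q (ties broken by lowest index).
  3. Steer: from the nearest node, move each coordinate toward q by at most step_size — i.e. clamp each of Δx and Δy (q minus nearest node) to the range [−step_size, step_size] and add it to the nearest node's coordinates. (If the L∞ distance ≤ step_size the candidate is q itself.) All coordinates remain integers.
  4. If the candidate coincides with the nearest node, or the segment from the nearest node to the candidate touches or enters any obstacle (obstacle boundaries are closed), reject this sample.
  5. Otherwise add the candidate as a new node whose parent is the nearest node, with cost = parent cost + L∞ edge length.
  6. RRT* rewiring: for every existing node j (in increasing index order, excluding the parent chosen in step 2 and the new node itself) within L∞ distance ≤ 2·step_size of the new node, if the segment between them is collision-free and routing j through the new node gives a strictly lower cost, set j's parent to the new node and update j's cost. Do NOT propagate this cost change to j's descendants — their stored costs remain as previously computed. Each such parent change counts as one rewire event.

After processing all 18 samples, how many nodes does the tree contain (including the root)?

1. q=(11,16) nearest=0 d=16 new=(6,6) → blocked by [1,5]×[0,4], reject
2. q=(8,30) nearest=0 d=30 new=(6,6) → blocked by [1,5]×[0,4], reject
3. q=(10,4) nearest=0 d=10 new=(6,4) → blocked by [1,5]×[0,4], reject
4. q=(16,14) nearest=0 d=16 new=(6,6) → blocked by [1,5]×[0,4], reject
5. q=(6,13) nearest=0 d=13 new=(6,6) → blocked by [1,5]×[0,4], reject
6. q=(14,7) nearest=0 d=14 new=(6,6) → blocked by [1,5]×[0,4], reject
7. q=(13,1) nearest=0 d=13 new=(6,1) → blocked by [1,5]×[0,4], reject
8. q=(13,20) nearest=0 d=20 new=(6,6) → blocked by [1,5]×[0,4], reject
9. q=(15,9) nearest=0 d=15 new=(6,6) → blocked by [1,5]×[0,4], reject
10. q=(1,32) nearest=0 d=32 new=(1,6) → add node 1 parent=0 cost=6
11. q=(8,2) nearest=1 d=7 new=(7,2) → blocked by [1,5]×[0,4], reject
12. q=(4,34) nearest=1 d=28 new=(4,12) → add node 2 parent=1 cost=12
13. q=(0,25) nearest=2 d=13 new=(0,18) → add node 3 parent=2 cost=18
14. q=(4,10) nearest=2 d=2 new=(4,10) → add node 4 parent=2 cost=14
15. q=(15,8) nearest=2 d=11 new=(10,8) → add node 5 parent=2 cost=18
16. q=(2,0) nearest=0 d=2 new=(2,0) → blocked by [1,5]×[0,4], reject
17. q=(18,29) nearest=2 d=17 new=(10,18) → blocked by [7,10]×[17,20], reject
18. q=(9,20) nearest=2 d=8 new=(9,18) → blocked by [7,10]×[17,20], reject

Node count: 6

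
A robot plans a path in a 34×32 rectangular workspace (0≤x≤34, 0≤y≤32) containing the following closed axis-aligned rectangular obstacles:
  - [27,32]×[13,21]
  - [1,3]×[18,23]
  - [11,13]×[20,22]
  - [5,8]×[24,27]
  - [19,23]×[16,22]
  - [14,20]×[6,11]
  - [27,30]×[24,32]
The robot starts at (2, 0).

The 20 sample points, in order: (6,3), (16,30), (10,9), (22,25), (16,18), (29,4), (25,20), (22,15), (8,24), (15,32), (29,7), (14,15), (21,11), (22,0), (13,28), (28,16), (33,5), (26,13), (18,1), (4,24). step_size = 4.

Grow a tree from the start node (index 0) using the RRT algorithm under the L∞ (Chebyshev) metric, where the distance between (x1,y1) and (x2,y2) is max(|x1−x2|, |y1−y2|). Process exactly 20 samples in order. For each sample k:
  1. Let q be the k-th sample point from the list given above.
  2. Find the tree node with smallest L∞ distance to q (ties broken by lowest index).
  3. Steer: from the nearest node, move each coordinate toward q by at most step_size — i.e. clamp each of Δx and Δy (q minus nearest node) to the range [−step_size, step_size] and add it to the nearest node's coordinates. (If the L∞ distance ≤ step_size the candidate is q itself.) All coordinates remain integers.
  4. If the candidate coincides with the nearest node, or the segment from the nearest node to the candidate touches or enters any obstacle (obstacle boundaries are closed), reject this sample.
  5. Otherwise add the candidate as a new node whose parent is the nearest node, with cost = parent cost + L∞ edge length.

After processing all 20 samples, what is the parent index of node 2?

Parent of node 2: 1

1. q=(6,3) nearest=0 d=4 new=(6,3) → add node 1 parent=0 cost=4
2. q=(16,30) nearest=1 d=27 new=(10,7) → add node 2 parent=1 cost=8
3. q=(10,9) nearest=2 d=2 new=(10,9) → add node 3 parent=2 cost=10
4. q=(22,25) nearest=3 d=16 new=(14,13) → add node 4 parent=3 cost=14
5. q=(16,18) nearest=4 d=5 new=(16,17) → add node 5 parent=4 cost=18
6. q=(29,4) nearest=5 d=13 new=(20,13) → add node 6 parent=5 cost=22
7. q=(25,20) nearest=6 d=7 new=(24,17) → blocked by [19,23]×[16,22], reject
8. q=(22,15) nearest=6 d=2 new=(22,15) → add node 7 parent=6 cost=24
9. q=(8,24) nearest=5 d=8 new=(12,21) → blocked by [11,13]×[20,22], reject
10. q=(15,32) nearest=5 d=15 new=(15,21) → add node 8 parent=5 cost=22
11. q=(29,7) nearest=7 d=8 new=(26,11) → add node 9 parent=7 cost=28
12. q=(14,15) nearest=4 d=2 new=(14,15) → add node 10 parent=4 cost=16
13. q=(21,11) nearest=6 d=2 new=(21,11) → add node 11 parent=6 cost=24
14. q=(22,0) nearest=9 d=11 new=(22,7) → add node 12 parent=9 cost=32
15. q=(13,28) nearest=8 d=7 new=(13,25) → add node 13 parent=8 cost=26
16. q=(28,16) nearest=9 d=5 new=(28,15) → blocked by [27,32]×[13,21], reject
17. q=(33,5) nearest=9 d=7 new=(30,7) → add node 14 parent=9 cost=32
18. q=(26,13) nearest=9 d=2 new=(26,13) → add node 15 parent=9 cost=30
19. q=(18,1) nearest=12 d=6 new=(18,3) → add node 16 parent=12 cost=36
20. q=(4,24) nearest=13 d=9 new=(9,24) → add node 17 parent=13 cost=30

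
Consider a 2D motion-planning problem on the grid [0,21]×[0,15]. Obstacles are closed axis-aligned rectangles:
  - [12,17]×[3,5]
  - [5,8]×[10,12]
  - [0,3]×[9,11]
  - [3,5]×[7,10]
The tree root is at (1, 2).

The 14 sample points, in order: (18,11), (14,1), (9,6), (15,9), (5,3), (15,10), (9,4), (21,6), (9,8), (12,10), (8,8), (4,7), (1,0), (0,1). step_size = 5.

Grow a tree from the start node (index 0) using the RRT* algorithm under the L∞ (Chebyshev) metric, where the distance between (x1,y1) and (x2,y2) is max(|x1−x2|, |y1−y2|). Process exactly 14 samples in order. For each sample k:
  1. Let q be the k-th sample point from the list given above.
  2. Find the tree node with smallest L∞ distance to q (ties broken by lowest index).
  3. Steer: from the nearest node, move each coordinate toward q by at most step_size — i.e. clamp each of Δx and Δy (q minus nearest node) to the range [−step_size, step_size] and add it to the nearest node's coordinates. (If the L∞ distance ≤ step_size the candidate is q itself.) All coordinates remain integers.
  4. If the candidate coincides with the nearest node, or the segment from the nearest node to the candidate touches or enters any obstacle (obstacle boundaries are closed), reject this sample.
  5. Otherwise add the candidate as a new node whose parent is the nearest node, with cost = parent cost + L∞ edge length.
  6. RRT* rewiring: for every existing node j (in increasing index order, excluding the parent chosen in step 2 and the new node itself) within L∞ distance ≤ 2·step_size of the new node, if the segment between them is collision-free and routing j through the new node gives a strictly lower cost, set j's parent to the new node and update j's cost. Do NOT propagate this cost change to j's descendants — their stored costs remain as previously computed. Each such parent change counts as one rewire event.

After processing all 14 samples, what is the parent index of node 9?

Parent of node 9: 3

1. q=(18,11) nearest=0 d=17 new=(6,7) → add node 1 parent=0 cost=5
2. q=(14,1) nearest=1 d=8 new=(11,2) → add node 2 parent=1 cost=10
3. q=(9,6) nearest=1 d=3 new=(9,6) → add node 3 parent=1 cost=8
4. q=(15,9) nearest=3 d=6 new=(14,9) → add node 4 parent=3 cost=13
5. q=(5,3) nearest=0 d=4 new=(5,3) → add node 5 parent=0 cost=4
6. q=(15,10) nearest=4 d=1 new=(15,10) → add node 6 parent=4 cost=14
7. q=(9,4) nearest=2 d=2 new=(9,4) → add node 7 parent=2 cost=12
8. q=(21,6) nearest=6 d=6 new=(20,6) → add node 8 parent=6 cost=19
9. q=(9,8) nearest=3 d=2 new=(9,8) → add node 9 parent=3 cost=10
10. q=(12,10) nearest=4 d=2 new=(12,10) → add node 10 parent=4 cost=15
11. q=(8,8) nearest=9 d=1 new=(8,8) → add node 11 parent=9 cost=11
12. q=(4,7) nearest=1 d=2 new=(4,7) → blocked by [3,5]×[7,10], reject
13. q=(1,0) nearest=0 d=2 new=(1,0) → add node 12 parent=0 cost=2; rewire 7→12 (10<12); rewire 11→12 (10<11)
14. q=(0,1) nearest=0 d=1 new=(0,1) → add node 13 parent=0 cost=1; rewire 11→13 (9<10)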